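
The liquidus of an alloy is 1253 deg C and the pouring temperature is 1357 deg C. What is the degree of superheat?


Formula: Superheat = T_pour - T_melt
Superheat = 1357 - 1253 = 104 deg C


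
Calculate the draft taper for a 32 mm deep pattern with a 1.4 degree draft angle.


Formula: taper = depth * tan(draft_angle)
tan(1.4 deg) = 0.0244395
taper = 32 mm * 0.0244395 = 0.7821 mm


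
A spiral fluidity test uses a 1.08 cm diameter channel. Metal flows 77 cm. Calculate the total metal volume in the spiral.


Formula: V = pi * (d/2)^2 * L  (cylinder volume)
Radius = 1.08/2 = 0.54 cm
V = pi * 0.54^2 * 77 = 70.5388 cm^3


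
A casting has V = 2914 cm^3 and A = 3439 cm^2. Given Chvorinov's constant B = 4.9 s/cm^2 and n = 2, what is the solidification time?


Formula: t_s = B * (V/A)^n  (Chvorinov's rule, n=2)
Modulus M = V/A = 2914/3439 = 0.847339 cm
M^2 = 0.847339^2 = 0.717983 cm^2
t_s = 4.9 * 0.717983 = 3.5181 s


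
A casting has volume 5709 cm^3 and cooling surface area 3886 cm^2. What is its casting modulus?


Formula: Casting Modulus M = V / A
M = 5709 cm^3 / 3886 cm^2 = 1.4691 cm


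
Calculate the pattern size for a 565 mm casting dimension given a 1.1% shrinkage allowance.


Formula: L_pattern = L_casting * (1 + shrinkage_rate/100)
Shrinkage factor = 1 + 1.1/100 = 1.011
L_pattern = 565 mm * 1.011 = 571.2150 mm

571.2150 mm


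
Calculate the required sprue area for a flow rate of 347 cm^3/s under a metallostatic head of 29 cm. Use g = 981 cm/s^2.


Formula: v = sqrt(2*g*h), A = Q/v
Velocity: v = sqrt(2 * 981 * 29) = sqrt(56898) = 238.5330 cm/s
Sprue area: A = Q / v = 347 / 238.5330 = 1.4547 cm^2

1.4547 cm^2


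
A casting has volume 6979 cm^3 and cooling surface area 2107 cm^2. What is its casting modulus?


Formula: Casting Modulus M = V / A
M = 6979 cm^3 / 2107 cm^2 = 3.3123 cm

3.3123 cm


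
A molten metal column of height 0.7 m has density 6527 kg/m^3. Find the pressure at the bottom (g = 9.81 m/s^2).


Formula: P = rho * g * h
rho * g = 6527 * 9.81 = 64029.87 N/m^3
P = 64029.87 * 0.7 = 44820.9090 Pa

44820.9090 Pa


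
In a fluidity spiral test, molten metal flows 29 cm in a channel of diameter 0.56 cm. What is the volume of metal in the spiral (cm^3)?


Formula: V = pi * (d/2)^2 * L  (cylinder volume)
Radius = 0.56/2 = 0.28 cm
V = pi * 0.28^2 * 29 = 7.1427 cm^3

7.1427 cm^3


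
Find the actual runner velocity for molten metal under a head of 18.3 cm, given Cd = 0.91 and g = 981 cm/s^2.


Formula: v = Cd * sqrt(2 * g * h)  (Torricelli with discharge coefficient)
2*g*h = 2 * 981 * 18.3 = 35904.6 cm^2/s^2
sqrt(35904.6) = 189.48509 cm/s
v = 0.91 * 189.48509 = 172.4314 cm/s

Answer: 172.4314 cm/s


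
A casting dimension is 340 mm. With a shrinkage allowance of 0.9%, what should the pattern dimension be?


Formula: L_pattern = L_casting * (1 + shrinkage_rate/100)
Shrinkage factor = 1 + 0.9/100 = 1.009
L_pattern = 340 mm * 1.009 = 343.0600 mm

Answer: 343.0600 mm


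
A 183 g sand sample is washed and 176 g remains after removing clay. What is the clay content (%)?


Formula: Clay% = (W_total - W_washed) / W_total * 100
Clay mass = 183 - 176 = 7 g
Clay% = 7 / 183 * 100 = 3.8251%

Answer: 3.8251%


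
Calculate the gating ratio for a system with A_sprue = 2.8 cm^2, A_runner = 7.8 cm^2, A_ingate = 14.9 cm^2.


Sprue:Runner:Ingate = 1 : 7.8/2.8 : 14.9/2.8 = 1:2.79:5.32


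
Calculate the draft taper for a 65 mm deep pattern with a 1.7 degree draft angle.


Formula: taper = depth * tan(draft_angle)
tan(1.7 deg) = 0.0296793
taper = 65 mm * 0.0296793 = 1.9292 mm

1.9292 mm


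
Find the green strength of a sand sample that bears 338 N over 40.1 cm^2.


Formula: Compressive Strength = Force / Area
Strength = 338 N / 40.1 cm^2 = 8.4289 N/cm^2

8.4289 N/cm^2


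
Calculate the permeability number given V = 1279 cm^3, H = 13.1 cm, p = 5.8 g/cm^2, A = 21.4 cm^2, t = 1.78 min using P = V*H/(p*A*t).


Formula: Permeability Number P = (V * H) / (p * A * t)
Numerator: V * H = 1279 * 13.1 = 16754.9
Denominator: p * A * t = 5.8 * 21.4 * 1.78 = 220.9336
P = 16754.9 / 220.9336 = 75.8368

75.8368


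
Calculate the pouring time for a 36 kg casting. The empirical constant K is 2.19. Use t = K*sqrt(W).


Formula: t = K * sqrt(W)
sqrt(W) = sqrt(36) = 6.00000
t = 2.19 * 6.00000 = 13.1400 s


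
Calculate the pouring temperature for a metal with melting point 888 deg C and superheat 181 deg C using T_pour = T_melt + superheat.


Formula: T_pour = T_melt + Superheat
T_pour = 888 + 181 = 1069 deg C

1069 deg C


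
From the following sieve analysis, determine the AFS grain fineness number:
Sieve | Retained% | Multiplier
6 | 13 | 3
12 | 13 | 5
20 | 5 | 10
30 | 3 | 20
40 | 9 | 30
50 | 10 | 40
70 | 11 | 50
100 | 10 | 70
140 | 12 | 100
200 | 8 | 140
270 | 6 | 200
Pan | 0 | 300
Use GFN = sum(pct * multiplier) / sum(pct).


Formula: GFN = sum(pct * multiplier) / sum(pct)
sum(pct * multiplier) = 5654
sum(pct) = 100
GFN = 5654 / 100 = 56.54

56.54


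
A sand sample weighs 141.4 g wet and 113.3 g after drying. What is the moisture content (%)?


Formula: MC = (W_wet - W_dry) / W_wet * 100
Water mass = 141.4 - 113.3 = 28.1 g
MC = 28.1 / 141.4 * 100 = 19.8727%

Final answer: 19.8727%


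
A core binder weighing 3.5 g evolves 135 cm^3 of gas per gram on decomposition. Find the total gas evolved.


Formula: V_gas = W_binder * gas_evolution_rate
V = 3.5 g * 135 cm^3/g = 472.5000 cm^3

472.5000 cm^3


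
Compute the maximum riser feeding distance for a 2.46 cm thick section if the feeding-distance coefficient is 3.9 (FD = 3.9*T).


Formula: FD = 3.9 * T  (riser feeding-distance rule)
FD = 3.9 * 2.46 cm = 9.5940 cm


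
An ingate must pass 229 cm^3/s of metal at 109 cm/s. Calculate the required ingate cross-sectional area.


Formula: A_ingate = Q / v  (continuity equation)
A = 229 cm^3/s / 109 cm/s = 2.1009 cm^2

Final answer: 2.1009 cm^2


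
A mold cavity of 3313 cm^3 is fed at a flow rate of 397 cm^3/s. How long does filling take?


Formula: t_fill = V_mold / Q_flow
t = 3313 cm^3 / 397 cm^3/s = 8.3451 s

Final answer: 8.3451 s


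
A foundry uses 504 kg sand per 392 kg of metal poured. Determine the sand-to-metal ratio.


Formula: Sand-to-Metal Ratio = W_sand / W_metal
Ratio = 504 kg / 392 kg = 1.2857

1.2857


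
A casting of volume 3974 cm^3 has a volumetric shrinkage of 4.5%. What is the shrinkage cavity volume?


Formula: V_shrink = V_casting * shrinkage_pct / 100
V_shrink = 3974 cm^3 * 4.5 / 100 = 178.8300 cm^3


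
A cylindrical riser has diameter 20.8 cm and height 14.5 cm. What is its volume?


Formula: V = pi * (D/2)^2 * H  (cylinder volume)
Radius = D/2 = 20.8/2 = 10.4 cm
V = pi * 10.4^2 * 14.5 = 4927.0226 cm^3

Final answer: 4927.0226 cm^3


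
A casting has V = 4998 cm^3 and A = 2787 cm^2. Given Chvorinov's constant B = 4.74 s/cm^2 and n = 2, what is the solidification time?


Formula: t_s = B * (V/A)^n  (Chvorinov's rule, n=2)
Modulus M = V/A = 4998/2787 = 1.793326 cm
M^2 = 1.793326^2 = 3.216018 cm^2
t_s = 4.74 * 3.216018 = 15.2439 s

Final answer: 15.2439 s


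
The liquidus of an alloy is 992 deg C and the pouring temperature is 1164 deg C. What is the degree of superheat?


Formula: Superheat = T_pour - T_melt
Superheat = 1164 - 992 = 172 deg C

172 deg C


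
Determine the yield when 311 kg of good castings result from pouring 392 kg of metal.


Formula: Casting Yield = (W_good / W_total) * 100
Yield = (311 kg / 392 kg) * 100 = 79.3367%


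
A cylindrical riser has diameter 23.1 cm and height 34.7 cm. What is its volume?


Formula: V = pi * (D/2)^2 * H  (cylinder volume)
Radius = D/2 = 23.1/2 = 11.55 cm
V = pi * 11.55^2 * 34.7 = 14542.6421 cm^3


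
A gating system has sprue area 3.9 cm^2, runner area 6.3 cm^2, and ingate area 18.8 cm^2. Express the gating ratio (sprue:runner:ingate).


Sprue:Runner:Ingate = 1 : 6.3/3.9 : 18.8/3.9 = 1:1.62:4.82

1:1.62:4.82


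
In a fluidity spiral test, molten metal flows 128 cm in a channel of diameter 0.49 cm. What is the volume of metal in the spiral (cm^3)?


Formula: V = pi * (d/2)^2 * L  (cylinder volume)
Radius = 0.49/2 = 0.245 cm
V = pi * 0.245^2 * 128 = 24.1375 cm^3

24.1375 cm^3


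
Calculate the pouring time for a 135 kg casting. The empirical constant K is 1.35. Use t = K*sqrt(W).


Formula: t = K * sqrt(W)
sqrt(W) = sqrt(135) = 11.61895
t = 1.35 * 11.61895 = 15.6856 s

Answer: 15.6856 s


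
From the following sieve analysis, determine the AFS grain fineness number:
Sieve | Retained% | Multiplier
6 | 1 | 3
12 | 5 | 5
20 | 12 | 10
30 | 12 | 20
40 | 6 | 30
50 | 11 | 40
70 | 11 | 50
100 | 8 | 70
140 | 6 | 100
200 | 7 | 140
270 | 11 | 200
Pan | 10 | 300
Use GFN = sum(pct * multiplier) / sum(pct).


Formula: GFN = sum(pct * multiplier) / sum(pct)
sum(pct * multiplier) = 8898
sum(pct) = 100
GFN = 8898 / 100 = 88.98

Final answer: 88.98


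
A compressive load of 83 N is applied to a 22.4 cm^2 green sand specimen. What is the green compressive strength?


Formula: Compressive Strength = Force / Area
Strength = 83 N / 22.4 cm^2 = 3.7054 N/cm^2

Final answer: 3.7054 N/cm^2


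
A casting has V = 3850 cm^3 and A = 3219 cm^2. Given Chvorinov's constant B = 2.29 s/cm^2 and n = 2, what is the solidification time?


Formula: t_s = B * (V/A)^n  (Chvorinov's rule, n=2)
Modulus M = V/A = 3850/3219 = 1.196024 cm
M^2 = 1.196024^2 = 1.430473 cm^2
t_s = 2.29 * 1.430473 = 3.2758 s

3.2758 s


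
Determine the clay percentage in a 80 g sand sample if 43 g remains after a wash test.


Formula: Clay% = (W_total - W_washed) / W_total * 100
Clay mass = 80 - 43 = 37 g
Clay% = 37 / 80 * 100 = 46.2500%

Final answer: 46.2500%


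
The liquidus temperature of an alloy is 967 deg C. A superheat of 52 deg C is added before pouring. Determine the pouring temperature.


Formula: T_pour = T_melt + Superheat
T_pour = 967 + 52 = 1019 deg C

Answer: 1019 deg C


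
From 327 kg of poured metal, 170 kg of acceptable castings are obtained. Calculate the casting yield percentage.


Formula: Casting Yield = (W_good / W_total) * 100
Yield = (170 kg / 327 kg) * 100 = 51.9878%

Answer: 51.9878%


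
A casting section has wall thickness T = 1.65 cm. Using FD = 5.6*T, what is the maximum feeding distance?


Formula: FD = 5.6 * T  (riser feeding-distance rule)
FD = 5.6 * 1.65 cm = 9.2400 cm

Final answer: 9.2400 cm


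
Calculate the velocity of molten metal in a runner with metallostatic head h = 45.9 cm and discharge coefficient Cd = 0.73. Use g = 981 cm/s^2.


Formula: v = Cd * sqrt(2 * g * h)  (Torricelli with discharge coefficient)
2*g*h = 2 * 981 * 45.9 = 90055.8 cm^2/s^2
sqrt(90055.8) = 300.09299 cm/s
v = 0.73 * 300.09299 = 219.0679 cm/s

Answer: 219.0679 cm/s


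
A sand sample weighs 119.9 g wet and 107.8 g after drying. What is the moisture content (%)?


Formula: MC = (W_wet - W_dry) / W_wet * 100
Water mass = 119.9 - 107.8 = 12.1 g
MC = 12.1 / 119.9 * 100 = 10.0917%

Final answer: 10.0917%


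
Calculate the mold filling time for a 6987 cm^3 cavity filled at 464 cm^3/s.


Formula: t_fill = V_mold / Q_flow
t = 6987 cm^3 / 464 cm^3/s = 15.0582 s

Answer: 15.0582 s


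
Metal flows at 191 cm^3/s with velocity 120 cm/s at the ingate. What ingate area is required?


Formula: A_ingate = Q / v  (continuity equation)
A = 191 cm^3/s / 120 cm/s = 1.5917 cm^2

Answer: 1.5917 cm^2


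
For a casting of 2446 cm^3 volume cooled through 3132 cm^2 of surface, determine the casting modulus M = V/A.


Formula: Casting Modulus M = V / A
M = 2446 cm^3 / 3132 cm^2 = 0.7810 cm

Final answer: 0.7810 cm


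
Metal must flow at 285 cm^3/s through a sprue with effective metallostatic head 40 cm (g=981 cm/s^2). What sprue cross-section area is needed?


Formula: v = sqrt(2*g*h), A = Q/v
Velocity: v = sqrt(2 * 981 * 40) = sqrt(78480) = 280.1428 cm/s
Sprue area: A = Q / v = 285 / 280.1428 = 1.0173 cm^2

Final answer: 1.0173 cm^2


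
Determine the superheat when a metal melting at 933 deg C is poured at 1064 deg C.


Formula: Superheat = T_pour - T_melt
Superheat = 1064 - 933 = 131 deg C

Final answer: 131 deg C


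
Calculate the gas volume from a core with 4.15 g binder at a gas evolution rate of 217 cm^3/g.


Formula: V_gas = W_binder * gas_evolution_rate
V = 4.15 g * 217 cm^3/g = 900.5500 cm^3

Final answer: 900.5500 cm^3


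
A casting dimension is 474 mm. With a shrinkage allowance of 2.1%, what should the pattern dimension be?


Formula: L_pattern = L_casting * (1 + shrinkage_rate/100)
Shrinkage factor = 1 + 2.1/100 = 1.021
L_pattern = 474 mm * 1.021 = 483.9540 mm

483.9540 mm


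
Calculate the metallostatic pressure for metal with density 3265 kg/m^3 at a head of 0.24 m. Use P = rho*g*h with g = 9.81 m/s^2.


Formula: P = rho * g * h
rho * g = 3265 * 9.81 = 32029.65 N/m^3
P = 32029.65 * 0.24 = 7687.1160 Pa

Final answer: 7687.1160 Pa


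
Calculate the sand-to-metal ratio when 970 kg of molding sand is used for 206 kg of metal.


Formula: Sand-to-Metal Ratio = W_sand / W_metal
Ratio = 970 kg / 206 kg = 4.7087

Answer: 4.7087


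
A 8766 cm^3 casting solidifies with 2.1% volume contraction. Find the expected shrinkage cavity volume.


Formula: V_shrink = V_casting * shrinkage_pct / 100
V_shrink = 8766 cm^3 * 2.1 / 100 = 184.0860 cm^3

Final answer: 184.0860 cm^3


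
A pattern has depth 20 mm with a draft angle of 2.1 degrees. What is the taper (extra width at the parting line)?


Formula: taper = depth * tan(draft_angle)
tan(2.1 deg) = 0.0366683
taper = 20 mm * 0.0366683 = 0.7334 mm

Final answer: 0.7334 mm


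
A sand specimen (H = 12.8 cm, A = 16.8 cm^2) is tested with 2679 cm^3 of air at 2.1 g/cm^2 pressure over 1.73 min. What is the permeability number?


Formula: Permeability Number P = (V * H) / (p * A * t)
Numerator: V * H = 2679 * 12.8 = 34291.2
Denominator: p * A * t = 2.1 * 16.8 * 1.73 = 61.0344
P = 34291.2 / 61.0344 = 561.8340


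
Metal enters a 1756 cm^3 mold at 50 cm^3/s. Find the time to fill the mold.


Formula: t_fill = V_mold / Q_flow
t = 1756 cm^3 / 50 cm^3/s = 35.1200 s

Answer: 35.1200 s


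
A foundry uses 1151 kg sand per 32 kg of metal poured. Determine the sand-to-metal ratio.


Formula: Sand-to-Metal Ratio = W_sand / W_metal
Ratio = 1151 kg / 32 kg = 35.9688

Answer: 35.9688


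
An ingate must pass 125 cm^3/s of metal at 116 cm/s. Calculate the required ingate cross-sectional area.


Formula: A_ingate = Q / v  (continuity equation)
A = 125 cm^3/s / 116 cm/s = 1.0776 cm^2

Answer: 1.0776 cm^2


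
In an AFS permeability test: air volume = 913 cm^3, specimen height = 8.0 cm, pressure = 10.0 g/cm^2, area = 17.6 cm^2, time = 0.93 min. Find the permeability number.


Formula: Permeability Number P = (V * H) / (p * A * t)
Numerator: V * H = 913 * 8.0 = 7304.0
Denominator: p * A * t = 10.0 * 17.6 * 0.93 = 163.68
P = 7304.0 / 163.68 = 44.6237


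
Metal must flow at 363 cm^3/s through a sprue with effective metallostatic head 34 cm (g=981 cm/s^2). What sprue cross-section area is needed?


Formula: v = sqrt(2*g*h), A = Q/v
Velocity: v = sqrt(2 * 981 * 34) = sqrt(66708) = 258.2789 cm/s
Sprue area: A = Q / v = 363 / 258.2789 = 1.4055 cm^2

Answer: 1.4055 cm^2


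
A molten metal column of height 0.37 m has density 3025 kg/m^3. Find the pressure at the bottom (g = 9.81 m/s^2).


Formula: P = rho * g * h
rho * g = 3025 * 9.81 = 29675.25 N/m^3
P = 29675.25 * 0.37 = 10979.8425 Pa


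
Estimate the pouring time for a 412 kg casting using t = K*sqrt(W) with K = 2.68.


Formula: t = K * sqrt(W)
sqrt(W) = sqrt(412) = 20.29778
t = 2.68 * 20.29778 = 54.3981 s

Final answer: 54.3981 s


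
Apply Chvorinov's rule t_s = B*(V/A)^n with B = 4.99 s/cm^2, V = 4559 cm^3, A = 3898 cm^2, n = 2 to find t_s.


Formula: t_s = B * (V/A)^n  (Chvorinov's rule, n=2)
Modulus M = V/A = 4559/3898 = 1.169574 cm
M^2 = 1.169574^2 = 1.367903 cm^2
t_s = 4.99 * 1.367903 = 6.8258 s

Final answer: 6.8258 s


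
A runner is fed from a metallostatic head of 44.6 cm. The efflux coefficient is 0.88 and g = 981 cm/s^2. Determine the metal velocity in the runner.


Formula: v = Cd * sqrt(2 * g * h)  (Torricelli with discharge coefficient)
2*g*h = 2 * 981 * 44.6 = 87505.2 cm^2/s^2
sqrt(87505.2) = 295.81278 cm/s
v = 0.88 * 295.81278 = 260.3152 cm/s

Answer: 260.3152 cm/s


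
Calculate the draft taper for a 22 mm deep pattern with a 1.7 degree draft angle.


Formula: taper = depth * tan(draft_angle)
tan(1.7 deg) = 0.0296793
taper = 22 mm * 0.0296793 = 0.6529 mm

Answer: 0.6529 mm


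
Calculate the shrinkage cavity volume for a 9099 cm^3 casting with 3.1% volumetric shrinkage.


Formula: V_shrink = V_casting * shrinkage_pct / 100
V_shrink = 9099 cm^3 * 3.1 / 100 = 282.0690 cm^3


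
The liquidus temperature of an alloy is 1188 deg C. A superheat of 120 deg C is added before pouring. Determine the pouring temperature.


Formula: T_pour = T_melt + Superheat
T_pour = 1188 + 120 = 1308 deg C

1308 deg C


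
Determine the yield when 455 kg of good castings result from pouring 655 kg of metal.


Formula: Casting Yield = (W_good / W_total) * 100
Yield = (455 kg / 655 kg) * 100 = 69.4656%

Answer: 69.4656%


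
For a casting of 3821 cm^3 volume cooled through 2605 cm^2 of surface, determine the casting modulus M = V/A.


Formula: Casting Modulus M = V / A
M = 3821 cm^3 / 2605 cm^2 = 1.4668 cm


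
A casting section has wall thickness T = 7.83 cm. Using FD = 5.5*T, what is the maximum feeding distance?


Formula: FD = 5.5 * T  (riser feeding-distance rule)
FD = 5.5 * 7.83 cm = 43.0650 cm


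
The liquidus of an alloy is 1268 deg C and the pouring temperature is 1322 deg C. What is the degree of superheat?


Formula: Superheat = T_pour - T_melt
Superheat = 1322 - 1268 = 54 deg C

54 deg C


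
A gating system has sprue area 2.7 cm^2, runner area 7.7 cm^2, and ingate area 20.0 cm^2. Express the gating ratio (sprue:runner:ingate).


Sprue:Runner:Ingate = 1 : 7.7/2.7 : 20.0/2.7 = 1:2.85:7.41

Final answer: 1:2.85:7.41


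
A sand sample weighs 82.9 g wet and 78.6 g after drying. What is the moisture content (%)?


Formula: MC = (W_wet - W_dry) / W_wet * 100
Water mass = 82.9 - 78.6 = 4.3 g
MC = 4.3 / 82.9 * 100 = 5.1870%

5.1870%


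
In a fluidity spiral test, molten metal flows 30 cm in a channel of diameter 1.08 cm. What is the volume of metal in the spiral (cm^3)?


Formula: V = pi * (d/2)^2 * L  (cylinder volume)
Radius = 1.08/2 = 0.54 cm
V = pi * 0.54^2 * 30 = 27.4827 cm^3


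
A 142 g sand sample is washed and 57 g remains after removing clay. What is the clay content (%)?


Formula: Clay% = (W_total - W_washed) / W_total * 100
Clay mass = 142 - 57 = 85 g
Clay% = 85 / 142 * 100 = 59.8592%

Final answer: 59.8592%


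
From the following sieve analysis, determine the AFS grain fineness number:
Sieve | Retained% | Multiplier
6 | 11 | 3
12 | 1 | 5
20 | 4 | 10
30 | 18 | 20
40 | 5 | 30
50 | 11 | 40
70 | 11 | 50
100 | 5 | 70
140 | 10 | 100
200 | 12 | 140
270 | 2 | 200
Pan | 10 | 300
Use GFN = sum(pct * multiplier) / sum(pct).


Formula: GFN = sum(pct * multiplier) / sum(pct)
sum(pct * multiplier) = 8008
sum(pct) = 100
GFN = 8008 / 100 = 80.08

Final answer: 80.08


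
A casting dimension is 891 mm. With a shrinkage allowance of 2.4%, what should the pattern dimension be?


Formula: L_pattern = L_casting * (1 + shrinkage_rate/100)
Shrinkage factor = 1 + 2.4/100 = 1.024
L_pattern = 891 mm * 1.024 = 912.3840 mm

Final answer: 912.3840 mm


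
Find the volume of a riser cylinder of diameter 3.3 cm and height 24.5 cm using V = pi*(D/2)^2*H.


Formula: V = pi * (D/2)^2 * H  (cylinder volume)
Radius = D/2 = 3.3/2 = 1.65 cm
V = pi * 1.65^2 * 24.5 = 209.5482 cm^3

Final answer: 209.5482 cm^3


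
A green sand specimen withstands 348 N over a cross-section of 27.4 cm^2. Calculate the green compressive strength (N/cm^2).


Formula: Compressive Strength = Force / Area
Strength = 348 N / 27.4 cm^2 = 12.7007 N/cm^2

Answer: 12.7007 N/cm^2


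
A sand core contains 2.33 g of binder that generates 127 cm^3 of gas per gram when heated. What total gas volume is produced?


Formula: V_gas = W_binder * gas_evolution_rate
V = 2.33 g * 127 cm^3/g = 295.9100 cm^3

Answer: 295.9100 cm^3


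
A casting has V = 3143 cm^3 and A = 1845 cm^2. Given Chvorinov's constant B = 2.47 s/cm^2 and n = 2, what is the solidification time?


Formula: t_s = B * (V/A)^n  (Chvorinov's rule, n=2)
Modulus M = V/A = 3143/1845 = 1.703523 cm
M^2 = 1.703523^2 = 2.901991 cm^2
t_s = 2.47 * 2.901991 = 7.1679 s

7.1679 s


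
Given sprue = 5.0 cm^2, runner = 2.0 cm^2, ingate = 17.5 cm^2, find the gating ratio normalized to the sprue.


Sprue:Runner:Ingate = 1 : 2.0/5.0 : 17.5/5.0 = 1:0.40:3.50

Final answer: 1:0.40:3.50


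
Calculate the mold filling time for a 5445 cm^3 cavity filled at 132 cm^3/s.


Formula: t_fill = V_mold / Q_flow
t = 5445 cm^3 / 132 cm^3/s = 41.2500 s

41.2500 s


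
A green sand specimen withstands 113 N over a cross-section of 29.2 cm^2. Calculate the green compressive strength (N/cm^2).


Formula: Compressive Strength = Force / Area
Strength = 113 N / 29.2 cm^2 = 3.8699 N/cm^2

Answer: 3.8699 N/cm^2


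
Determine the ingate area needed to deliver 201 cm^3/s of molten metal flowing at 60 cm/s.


Formula: A_ingate = Q / v  (continuity equation)
A = 201 cm^3/s / 60 cm/s = 3.3500 cm^2

Final answer: 3.3500 cm^2


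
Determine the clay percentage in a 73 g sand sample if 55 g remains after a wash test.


Formula: Clay% = (W_total - W_washed) / W_total * 100
Clay mass = 73 - 55 = 18 g
Clay% = 18 / 73 * 100 = 24.6575%

Answer: 24.6575%


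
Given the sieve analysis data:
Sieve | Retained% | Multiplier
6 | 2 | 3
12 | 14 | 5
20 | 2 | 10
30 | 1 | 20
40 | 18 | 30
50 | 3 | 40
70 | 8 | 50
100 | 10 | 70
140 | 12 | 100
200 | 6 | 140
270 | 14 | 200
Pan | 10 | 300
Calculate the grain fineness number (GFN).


Formula: GFN = sum(pct * multiplier) / sum(pct)
sum(pct * multiplier) = 9716
sum(pct) = 100
GFN = 9716 / 100 = 97.16


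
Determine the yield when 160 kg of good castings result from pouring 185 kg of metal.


Formula: Casting Yield = (W_good / W_total) * 100
Yield = (160 kg / 185 kg) * 100 = 86.4865%

Final answer: 86.4865%


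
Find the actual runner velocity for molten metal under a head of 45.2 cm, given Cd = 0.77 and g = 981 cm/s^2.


Formula: v = Cd * sqrt(2 * g * h)  (Torricelli with discharge coefficient)
2*g*h = 2 * 981 * 45.2 = 88682.4 cm^2/s^2
sqrt(88682.4) = 297.79590 cm/s
v = 0.77 * 297.79590 = 229.3028 cm/s

229.3028 cm/s


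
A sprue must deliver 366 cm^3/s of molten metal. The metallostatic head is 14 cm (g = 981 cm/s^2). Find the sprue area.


Formula: v = sqrt(2*g*h), A = Q/v
Velocity: v = sqrt(2 * 981 * 14) = sqrt(27468) = 165.7347 cm/s
Sprue area: A = Q / v = 366 / 165.7347 = 2.2083 cm^2

Final answer: 2.2083 cm^2


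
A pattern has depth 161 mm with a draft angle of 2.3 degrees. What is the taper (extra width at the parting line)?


Formula: taper = depth * tan(draft_angle)
tan(2.3 deg) = 0.0401641
taper = 161 mm * 0.0401641 = 6.4664 mm

6.4664 mm


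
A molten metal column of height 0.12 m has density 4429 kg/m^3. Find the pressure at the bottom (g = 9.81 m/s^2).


Formula: P = rho * g * h
rho * g = 4429 * 9.81 = 43448.49 N/m^3
P = 43448.49 * 0.12 = 5213.8188 Pa

5213.8188 Pa


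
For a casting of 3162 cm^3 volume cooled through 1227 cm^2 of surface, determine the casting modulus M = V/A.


Formula: Casting Modulus M = V / A
M = 3162 cm^3 / 1227 cm^2 = 2.5770 cm


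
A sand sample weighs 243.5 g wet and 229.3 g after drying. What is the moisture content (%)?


Formula: MC = (W_wet - W_dry) / W_wet * 100
Water mass = 243.5 - 229.3 = 14.2 g
MC = 14.2 / 243.5 * 100 = 5.8316%

5.8316%


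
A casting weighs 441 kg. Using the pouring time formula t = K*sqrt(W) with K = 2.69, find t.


Formula: t = K * sqrt(W)
sqrt(W) = sqrt(441) = 21.00000
t = 2.69 * 21.00000 = 56.4900 s


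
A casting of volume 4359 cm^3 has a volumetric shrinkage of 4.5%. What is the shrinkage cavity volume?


Formula: V_shrink = V_casting * shrinkage_pct / 100
V_shrink = 4359 cm^3 * 4.5 / 100 = 196.1550 cm^3

Final answer: 196.1550 cm^3


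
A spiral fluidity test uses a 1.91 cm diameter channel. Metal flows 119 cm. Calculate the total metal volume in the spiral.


Formula: V = pi * (d/2)^2 * L  (cylinder volume)
Radius = 1.91/2 = 0.955 cm
V = pi * 0.955^2 * 119 = 340.9601 cm^3

Final answer: 340.9601 cm^3


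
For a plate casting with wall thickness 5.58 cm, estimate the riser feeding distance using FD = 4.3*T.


Formula: FD = 4.3 * T  (riser feeding-distance rule)
FD = 4.3 * 5.58 cm = 23.9940 cm

23.9940 cm


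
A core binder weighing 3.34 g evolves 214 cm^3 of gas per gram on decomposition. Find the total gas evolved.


Formula: V_gas = W_binder * gas_evolution_rate
V = 3.34 g * 214 cm^3/g = 714.7600 cm^3

714.7600 cm^3


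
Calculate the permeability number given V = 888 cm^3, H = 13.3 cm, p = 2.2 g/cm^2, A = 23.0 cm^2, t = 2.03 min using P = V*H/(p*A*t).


Formula: Permeability Number P = (V * H) / (p * A * t)
Numerator: V * H = 888 * 13.3 = 11810.4
Denominator: p * A * t = 2.2 * 23.0 * 2.03 = 102.718
P = 11810.4 / 102.718 = 114.9789

Answer: 114.9789


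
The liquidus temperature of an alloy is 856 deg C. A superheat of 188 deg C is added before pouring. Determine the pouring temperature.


Formula: T_pour = T_melt + Superheat
T_pour = 856 + 188 = 1044 deg C

Final answer: 1044 deg C


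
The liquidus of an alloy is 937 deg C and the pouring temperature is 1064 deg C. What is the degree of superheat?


Formula: Superheat = T_pour - T_melt
Superheat = 1064 - 937 = 127 deg C

127 deg C


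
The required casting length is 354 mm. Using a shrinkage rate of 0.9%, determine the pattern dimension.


Formula: L_pattern = L_casting * (1 + shrinkage_rate/100)
Shrinkage factor = 1 + 0.9/100 = 1.009
L_pattern = 354 mm * 1.009 = 357.1860 mm

357.1860 mm


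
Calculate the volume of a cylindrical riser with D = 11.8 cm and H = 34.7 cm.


Formula: V = pi * (D/2)^2 * H  (cylinder volume)
Radius = D/2 = 11.8/2 = 5.9 cm
V = pi * 5.9^2 * 34.7 = 3794.7518 cm^3

Final answer: 3794.7518 cm^3


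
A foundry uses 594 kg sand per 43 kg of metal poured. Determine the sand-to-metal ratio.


Formula: Sand-to-Metal Ratio = W_sand / W_metal
Ratio = 594 kg / 43 kg = 13.8140

Answer: 13.8140


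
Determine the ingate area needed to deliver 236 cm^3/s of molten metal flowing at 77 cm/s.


Formula: A_ingate = Q / v  (continuity equation)
A = 236 cm^3/s / 77 cm/s = 3.0649 cm^2

3.0649 cm^2


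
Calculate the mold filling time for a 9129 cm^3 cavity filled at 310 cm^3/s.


Formula: t_fill = V_mold / Q_flow
t = 9129 cm^3 / 310 cm^3/s = 29.4484 s

Final answer: 29.4484 s


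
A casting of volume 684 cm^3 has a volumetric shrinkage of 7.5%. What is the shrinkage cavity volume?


Formula: V_shrink = V_casting * shrinkage_pct / 100
V_shrink = 684 cm^3 * 7.5 / 100 = 51.3000 cm^3

Final answer: 51.3000 cm^3


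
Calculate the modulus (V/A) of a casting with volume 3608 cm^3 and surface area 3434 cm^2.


Formula: Casting Modulus M = V / A
M = 3608 cm^3 / 3434 cm^2 = 1.0507 cm

Final answer: 1.0507 cm


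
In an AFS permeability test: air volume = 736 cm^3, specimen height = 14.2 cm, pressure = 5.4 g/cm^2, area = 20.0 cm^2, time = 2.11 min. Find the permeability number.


Formula: Permeability Number P = (V * H) / (p * A * t)
Numerator: V * H = 736 * 14.2 = 10451.2
Denominator: p * A * t = 5.4 * 20.0 * 2.11 = 227.88
P = 10451.2 / 227.88 = 45.8627

45.8627


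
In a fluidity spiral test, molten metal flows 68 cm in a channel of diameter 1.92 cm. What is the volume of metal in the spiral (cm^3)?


Formula: V = pi * (d/2)^2 * L  (cylinder volume)
Radius = 1.92/2 = 0.96 cm
V = pi * 0.96^2 * 68 = 196.8798 cm^3

196.8798 cm^3


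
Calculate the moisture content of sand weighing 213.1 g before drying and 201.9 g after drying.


Formula: MC = (W_wet - W_dry) / W_wet * 100
Water mass = 213.1 - 201.9 = 11.2 g
MC = 11.2 / 213.1 * 100 = 5.2557%

Answer: 5.2557%


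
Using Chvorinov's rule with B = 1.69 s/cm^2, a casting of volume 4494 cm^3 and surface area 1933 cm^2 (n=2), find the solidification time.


Formula: t_s = B * (V/A)^n  (Chvorinov's rule, n=2)
Modulus M = V/A = 4494/1933 = 2.324884 cm
M^2 = 2.324884^2 = 5.405086 cm^2
t_s = 1.69 * 5.405086 = 9.1346 s

Final answer: 9.1346 s


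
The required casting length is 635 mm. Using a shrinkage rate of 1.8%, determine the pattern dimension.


Formula: L_pattern = L_casting * (1 + shrinkage_rate/100)
Shrinkage factor = 1 + 1.8/100 = 1.018
L_pattern = 635 mm * 1.018 = 646.4300 mm

Final answer: 646.4300 mm


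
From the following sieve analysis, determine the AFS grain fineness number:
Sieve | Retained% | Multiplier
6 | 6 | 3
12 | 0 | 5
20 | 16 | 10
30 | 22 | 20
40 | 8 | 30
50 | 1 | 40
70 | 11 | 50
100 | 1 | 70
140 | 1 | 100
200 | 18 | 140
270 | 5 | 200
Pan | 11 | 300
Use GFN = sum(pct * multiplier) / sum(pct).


Formula: GFN = sum(pct * multiplier) / sum(pct)
sum(pct * multiplier) = 8438
sum(pct) = 100
GFN = 8438 / 100 = 84.38

Answer: 84.38


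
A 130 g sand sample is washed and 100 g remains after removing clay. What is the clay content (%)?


Formula: Clay% = (W_total - W_washed) / W_total * 100
Clay mass = 130 - 100 = 30 g
Clay% = 30 / 130 * 100 = 23.0769%


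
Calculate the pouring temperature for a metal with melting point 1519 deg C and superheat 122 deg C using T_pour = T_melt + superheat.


Formula: T_pour = T_melt + Superheat
T_pour = 1519 + 122 = 1641 deg C


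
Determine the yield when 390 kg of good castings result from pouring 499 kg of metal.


Formula: Casting Yield = (W_good / W_total) * 100
Yield = (390 kg / 499 kg) * 100 = 78.1563%


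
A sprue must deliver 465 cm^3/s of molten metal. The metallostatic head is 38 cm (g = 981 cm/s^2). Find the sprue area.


Formula: v = sqrt(2*g*h), A = Q/v
Velocity: v = sqrt(2 * 981 * 38) = sqrt(74556) = 273.0494 cm/s
Sprue area: A = Q / v = 465 / 273.0494 = 1.7030 cm^2

Answer: 1.7030 cm^2


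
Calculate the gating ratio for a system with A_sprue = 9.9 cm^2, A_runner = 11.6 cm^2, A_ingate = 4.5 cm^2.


Sprue:Runner:Ingate = 1 : 11.6/9.9 : 4.5/9.9 = 1:1.17:0.45

Answer: 1:1.17:0.45


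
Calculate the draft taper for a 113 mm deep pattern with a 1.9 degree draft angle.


Formula: taper = depth * tan(draft_angle)
tan(1.9 deg) = 0.0331734
taper = 113 mm * 0.0331734 = 3.7486 mm


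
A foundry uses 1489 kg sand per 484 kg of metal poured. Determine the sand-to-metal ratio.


Formula: Sand-to-Metal Ratio = W_sand / W_metal
Ratio = 1489 kg / 484 kg = 3.0764


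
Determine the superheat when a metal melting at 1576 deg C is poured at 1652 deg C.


Formula: Superheat = T_pour - T_melt
Superheat = 1652 - 1576 = 76 deg C

Answer: 76 deg C


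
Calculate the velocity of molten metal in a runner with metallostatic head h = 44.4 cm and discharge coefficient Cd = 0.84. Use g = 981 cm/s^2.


Formula: v = Cd * sqrt(2 * g * h)  (Torricelli with discharge coefficient)
2*g*h = 2 * 981 * 44.4 = 87112.8 cm^2/s^2
sqrt(87112.8) = 295.14878 cm/s
v = 0.84 * 295.14878 = 247.9250 cm/s

Final answer: 247.9250 cm/s


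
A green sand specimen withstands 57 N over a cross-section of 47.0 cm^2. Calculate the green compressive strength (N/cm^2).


Formula: Compressive Strength = Force / Area
Strength = 57 N / 47.0 cm^2 = 1.2128 N/cm^2


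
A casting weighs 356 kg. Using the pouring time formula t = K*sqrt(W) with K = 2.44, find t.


Formula: t = K * sqrt(W)
sqrt(W) = sqrt(356) = 18.86796
t = 2.44 * 18.86796 = 46.0378 s

Answer: 46.0378 s


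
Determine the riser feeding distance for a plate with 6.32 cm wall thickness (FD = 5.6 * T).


Formula: FD = 5.6 * T  (riser feeding-distance rule)
FD = 5.6 * 6.32 cm = 35.3920 cm


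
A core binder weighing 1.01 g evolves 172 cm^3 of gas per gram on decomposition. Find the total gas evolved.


Formula: V_gas = W_binder * gas_evolution_rate
V = 1.01 g * 172 cm^3/g = 173.7200 cm^3


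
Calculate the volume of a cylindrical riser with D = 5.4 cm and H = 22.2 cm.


Formula: V = pi * (D/2)^2 * H  (cylinder volume)
Radius = D/2 = 5.4/2 = 2.7 cm
V = pi * 2.7^2 * 22.2 = 508.4291 cm^3

Final answer: 508.4291 cm^3


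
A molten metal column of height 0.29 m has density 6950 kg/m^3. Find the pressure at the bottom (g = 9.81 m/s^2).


Formula: P = rho * g * h
rho * g = 6950 * 9.81 = 68179.5 N/m^3
P = 68179.5 * 0.29 = 19772.0550 Pa

Final answer: 19772.0550 Pa


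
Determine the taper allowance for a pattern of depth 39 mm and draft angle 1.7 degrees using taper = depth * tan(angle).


Formula: taper = depth * tan(draft_angle)
tan(1.7 deg) = 0.0296793
taper = 39 mm * 0.0296793 = 1.1575 mm


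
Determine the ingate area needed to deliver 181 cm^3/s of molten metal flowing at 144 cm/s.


Formula: A_ingate = Q / v  (continuity equation)
A = 181 cm^3/s / 144 cm/s = 1.2569 cm^2

Answer: 1.2569 cm^2


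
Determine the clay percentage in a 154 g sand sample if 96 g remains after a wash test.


Formula: Clay% = (W_total - W_washed) / W_total * 100
Clay mass = 154 - 96 = 58 g
Clay% = 58 / 154 * 100 = 37.6623%


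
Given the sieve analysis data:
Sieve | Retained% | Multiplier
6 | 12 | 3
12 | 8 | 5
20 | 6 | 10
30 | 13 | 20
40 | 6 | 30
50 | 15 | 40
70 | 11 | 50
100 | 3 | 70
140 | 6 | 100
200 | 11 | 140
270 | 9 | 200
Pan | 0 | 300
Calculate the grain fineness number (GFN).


Formula: GFN = sum(pct * multiplier) / sum(pct)
sum(pct * multiplier) = 5876
sum(pct) = 100
GFN = 5876 / 100 = 58.76

58.76


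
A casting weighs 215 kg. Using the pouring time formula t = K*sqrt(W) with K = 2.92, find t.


Formula: t = K * sqrt(W)
sqrt(W) = sqrt(215) = 14.66288
t = 2.92 * 14.66288 = 42.8156 s

Answer: 42.8156 s


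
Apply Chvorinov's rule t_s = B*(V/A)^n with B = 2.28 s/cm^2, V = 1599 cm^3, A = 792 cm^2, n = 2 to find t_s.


Formula: t_s = B * (V/A)^n  (Chvorinov's rule, n=2)
Modulus M = V/A = 1599/792 = 2.018939 cm
M^2 = 2.018939^2 = 4.076115 cm^2
t_s = 2.28 * 4.076115 = 9.2935 s

9.2935 s


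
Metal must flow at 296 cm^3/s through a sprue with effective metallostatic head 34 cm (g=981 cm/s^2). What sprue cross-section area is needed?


Formula: v = sqrt(2*g*h), A = Q/v
Velocity: v = sqrt(2 * 981 * 34) = sqrt(66708) = 258.2789 cm/s
Sprue area: A = Q / v = 296 / 258.2789 = 1.1460 cm^2

Final answer: 1.1460 cm^2


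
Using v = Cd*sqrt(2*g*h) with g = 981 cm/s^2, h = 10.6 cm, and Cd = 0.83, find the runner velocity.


Formula: v = Cd * sqrt(2 * g * h)  (Torricelli with discharge coefficient)
2*g*h = 2 * 981 * 10.6 = 20797.2 cm^2/s^2
sqrt(20797.2) = 144.21234 cm/s
v = 0.83 * 144.21234 = 119.6962 cm/s

Answer: 119.6962 cm/s


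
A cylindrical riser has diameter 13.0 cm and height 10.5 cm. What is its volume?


Formula: V = pi * (D/2)^2 * H  (cylinder volume)
Radius = D/2 = 13.0/2 = 6.5 cm
V = pi * 6.5^2 * 10.5 = 1393.6890 cm^3


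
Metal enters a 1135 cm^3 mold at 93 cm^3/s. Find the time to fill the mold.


Formula: t_fill = V_mold / Q_flow
t = 1135 cm^3 / 93 cm^3/s = 12.2043 s

Final answer: 12.2043 s


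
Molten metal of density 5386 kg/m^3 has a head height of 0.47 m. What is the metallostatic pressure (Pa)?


Formula: P = rho * g * h
rho * g = 5386 * 9.81 = 52836.66 N/m^3
P = 52836.66 * 0.47 = 24833.2302 Pa

24833.2302 Pa


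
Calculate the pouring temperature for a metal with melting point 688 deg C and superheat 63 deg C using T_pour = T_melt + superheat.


Formula: T_pour = T_melt + Superheat
T_pour = 688 + 63 = 751 deg C

Answer: 751 deg C


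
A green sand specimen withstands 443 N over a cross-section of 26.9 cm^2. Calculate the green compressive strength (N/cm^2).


Formula: Compressive Strength = Force / Area
Strength = 443 N / 26.9 cm^2 = 16.4684 N/cm^2

Final answer: 16.4684 N/cm^2


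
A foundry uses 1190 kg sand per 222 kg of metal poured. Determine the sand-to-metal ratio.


Formula: Sand-to-Metal Ratio = W_sand / W_metal
Ratio = 1190 kg / 222 kg = 5.3604

Answer: 5.3604


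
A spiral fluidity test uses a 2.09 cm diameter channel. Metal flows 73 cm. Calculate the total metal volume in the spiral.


Formula: V = pi * (d/2)^2 * L  (cylinder volume)
Radius = 2.09/2 = 1.045 cm
V = pi * 1.045^2 * 73 = 250.4409 cm^3

Answer: 250.4409 cm^3


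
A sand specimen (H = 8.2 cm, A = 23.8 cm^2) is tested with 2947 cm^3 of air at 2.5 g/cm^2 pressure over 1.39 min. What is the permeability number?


Formula: Permeability Number P = (V * H) / (p * A * t)
Numerator: V * H = 2947 * 8.2 = 24165.4
Denominator: p * A * t = 2.5 * 23.8 * 1.39 = 82.705
P = 24165.4 / 82.705 = 292.1879

Answer: 292.1879


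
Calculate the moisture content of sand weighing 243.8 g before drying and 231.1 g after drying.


Formula: MC = (W_wet - W_dry) / W_wet * 100
Water mass = 243.8 - 231.1 = 12.7 g
MC = 12.7 / 243.8 * 100 = 5.2092%


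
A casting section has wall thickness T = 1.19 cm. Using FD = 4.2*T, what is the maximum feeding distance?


Formula: FD = 4.2 * T  (riser feeding-distance rule)
FD = 4.2 * 1.19 cm = 4.9980 cm

4.9980 cm


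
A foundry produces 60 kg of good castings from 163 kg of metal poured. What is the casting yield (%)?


Formula: Casting Yield = (W_good / W_total) * 100
Yield = (60 kg / 163 kg) * 100 = 36.8098%


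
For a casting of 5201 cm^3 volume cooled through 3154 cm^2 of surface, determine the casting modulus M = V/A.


Formula: Casting Modulus M = V / A
M = 5201 cm^3 / 3154 cm^2 = 1.6490 cm


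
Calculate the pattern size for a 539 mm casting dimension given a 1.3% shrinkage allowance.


Formula: L_pattern = L_casting * (1 + shrinkage_rate/100)
Shrinkage factor = 1 + 1.3/100 = 1.013
L_pattern = 539 mm * 1.013 = 546.0070 mm

546.0070 mm


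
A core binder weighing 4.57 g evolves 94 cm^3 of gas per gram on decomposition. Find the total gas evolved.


Formula: V_gas = W_binder * gas_evolution_rate
V = 4.57 g * 94 cm^3/g = 429.5800 cm^3

429.5800 cm^3


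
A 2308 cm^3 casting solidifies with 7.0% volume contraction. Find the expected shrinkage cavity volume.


Formula: V_shrink = V_casting * shrinkage_pct / 100
V_shrink = 2308 cm^3 * 7.0 / 100 = 161.5600 cm^3

Final answer: 161.5600 cm^3


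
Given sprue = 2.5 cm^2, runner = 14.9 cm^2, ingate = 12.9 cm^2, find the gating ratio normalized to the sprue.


Sprue:Runner:Ingate = 1 : 14.9/2.5 : 12.9/2.5 = 1:5.96:5.16

Final answer: 1:5.96:5.16


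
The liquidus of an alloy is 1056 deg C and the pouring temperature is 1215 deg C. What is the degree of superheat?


Formula: Superheat = T_pour - T_melt
Superheat = 1215 - 1056 = 159 deg C

Answer: 159 deg C


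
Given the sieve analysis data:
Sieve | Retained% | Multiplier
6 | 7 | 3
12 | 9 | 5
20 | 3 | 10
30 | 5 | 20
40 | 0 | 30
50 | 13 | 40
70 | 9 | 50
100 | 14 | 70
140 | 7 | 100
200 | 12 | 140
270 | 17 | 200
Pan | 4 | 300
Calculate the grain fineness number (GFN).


Formula: GFN = sum(pct * multiplier) / sum(pct)
sum(pct * multiplier) = 9126
sum(pct) = 100
GFN = 9126 / 100 = 91.26

91.26


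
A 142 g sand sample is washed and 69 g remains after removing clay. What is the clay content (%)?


Formula: Clay% = (W_total - W_washed) / W_total * 100
Clay mass = 142 - 69 = 73 g
Clay% = 73 / 142 * 100 = 51.4085%

Answer: 51.4085%


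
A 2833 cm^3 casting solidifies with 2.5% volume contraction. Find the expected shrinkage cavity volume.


Formula: V_shrink = V_casting * shrinkage_pct / 100
V_shrink = 2833 cm^3 * 2.5 / 100 = 70.8250 cm^3

Final answer: 70.8250 cm^3
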